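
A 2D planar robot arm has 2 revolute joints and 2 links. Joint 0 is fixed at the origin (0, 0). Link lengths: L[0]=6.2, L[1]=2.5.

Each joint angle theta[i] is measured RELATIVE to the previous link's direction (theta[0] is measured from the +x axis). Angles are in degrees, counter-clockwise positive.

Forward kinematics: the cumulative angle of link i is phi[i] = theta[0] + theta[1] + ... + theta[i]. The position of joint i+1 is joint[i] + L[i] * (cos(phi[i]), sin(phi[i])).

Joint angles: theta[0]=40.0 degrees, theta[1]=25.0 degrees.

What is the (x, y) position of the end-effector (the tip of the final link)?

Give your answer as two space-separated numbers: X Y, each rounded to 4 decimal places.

joint[0] = (0.0000, 0.0000)  (base)
link 0: phi[0] = 40 = 40 deg
  cos(40 deg) = 0.7660, sin(40 deg) = 0.6428
  joint[1] = (0.0000, 0.0000) + 6.2 * (0.7660, 0.6428) = (0.0000 + 4.7495, 0.0000 + 3.9853) = (4.7495, 3.9853)
link 1: phi[1] = 40 + 25 = 65 deg
  cos(65 deg) = 0.4226, sin(65 deg) = 0.9063
  joint[2] = (4.7495, 3.9853) + 2.5 * (0.4226, 0.9063) = (4.7495 + 1.0565, 3.9853 + 2.2658) = (5.8060, 6.2511)
End effector: (5.8060, 6.2511)

Answer: 5.8060 6.2511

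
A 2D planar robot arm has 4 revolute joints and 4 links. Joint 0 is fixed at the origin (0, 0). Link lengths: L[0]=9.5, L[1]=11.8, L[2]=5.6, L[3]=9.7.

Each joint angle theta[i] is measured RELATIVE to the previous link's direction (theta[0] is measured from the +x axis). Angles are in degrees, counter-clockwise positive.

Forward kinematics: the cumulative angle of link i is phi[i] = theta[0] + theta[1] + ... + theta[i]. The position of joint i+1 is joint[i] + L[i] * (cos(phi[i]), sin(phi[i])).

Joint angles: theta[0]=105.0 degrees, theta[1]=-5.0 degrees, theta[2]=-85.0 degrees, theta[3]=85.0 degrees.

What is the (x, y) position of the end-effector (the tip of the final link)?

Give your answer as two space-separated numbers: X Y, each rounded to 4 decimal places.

Answer: -0.7830 31.7990

Derivation:
joint[0] = (0.0000, 0.0000)  (base)
link 0: phi[0] = 105 = 105 deg
  cos(105 deg) = -0.2588, sin(105 deg) = 0.9659
  joint[1] = (0.0000, 0.0000) + 9.5 * (-0.2588, 0.9659) = (0.0000 + -2.4588, 0.0000 + 9.1763) = (-2.4588, 9.1763)
link 1: phi[1] = 105 + -5 = 100 deg
  cos(100 deg) = -0.1736, sin(100 deg) = 0.9848
  joint[2] = (-2.4588, 9.1763) + 11.8 * (-0.1736, 0.9848) = (-2.4588 + -2.0490, 9.1763 + 11.6207) = (-4.5078, 20.7970)
link 2: phi[2] = 105 + -5 + -85 = 15 deg
  cos(15 deg) = 0.9659, sin(15 deg) = 0.2588
  joint[3] = (-4.5078, 20.7970) + 5.6 * (0.9659, 0.2588) = (-4.5078 + 5.4092, 20.7970 + 1.4494) = (0.9014, 22.2464)
link 3: phi[3] = 105 + -5 + -85 + 85 = 100 deg
  cos(100 deg) = -0.1736, sin(100 deg) = 0.9848
  joint[4] = (0.9014, 22.2464) + 9.7 * (-0.1736, 0.9848) = (0.9014 + -1.6844, 22.2464 + 9.5526) = (-0.7830, 31.7990)
End effector: (-0.7830, 31.7990)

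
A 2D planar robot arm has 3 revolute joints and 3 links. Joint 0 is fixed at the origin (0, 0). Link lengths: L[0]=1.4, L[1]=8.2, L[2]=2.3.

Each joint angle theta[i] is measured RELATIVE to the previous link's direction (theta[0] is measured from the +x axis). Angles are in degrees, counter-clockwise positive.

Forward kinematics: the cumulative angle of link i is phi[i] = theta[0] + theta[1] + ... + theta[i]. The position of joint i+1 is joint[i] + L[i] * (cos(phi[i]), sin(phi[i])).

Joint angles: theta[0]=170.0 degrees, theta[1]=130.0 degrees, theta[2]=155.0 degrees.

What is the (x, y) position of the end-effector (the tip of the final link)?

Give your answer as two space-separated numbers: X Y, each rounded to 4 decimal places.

joint[0] = (0.0000, 0.0000)  (base)
link 0: phi[0] = 170 = 170 deg
  cos(170 deg) = -0.9848, sin(170 deg) = 0.1736
  joint[1] = (0.0000, 0.0000) + 1.4 * (-0.9848, 0.1736) = (0.0000 + -1.3787, 0.0000 + 0.2431) = (-1.3787, 0.2431)
link 1: phi[1] = 170 + 130 = 300 deg
  cos(300 deg) = 0.5000, sin(300 deg) = -0.8660
  joint[2] = (-1.3787, 0.2431) + 8.2 * (0.5000, -0.8660) = (-1.3787 + 4.1000, 0.2431 + -7.1014) = (2.7213, -6.8583)
link 2: phi[2] = 170 + 130 + 155 = 455 deg
  cos(455 deg) = -0.0872, sin(455 deg) = 0.9962
  joint[3] = (2.7213, -6.8583) + 2.3 * (-0.0872, 0.9962) = (2.7213 + -0.2005, -6.8583 + 2.2912) = (2.5208, -4.5671)
End effector: (2.5208, -4.5671)

Answer: 2.5208 -4.5671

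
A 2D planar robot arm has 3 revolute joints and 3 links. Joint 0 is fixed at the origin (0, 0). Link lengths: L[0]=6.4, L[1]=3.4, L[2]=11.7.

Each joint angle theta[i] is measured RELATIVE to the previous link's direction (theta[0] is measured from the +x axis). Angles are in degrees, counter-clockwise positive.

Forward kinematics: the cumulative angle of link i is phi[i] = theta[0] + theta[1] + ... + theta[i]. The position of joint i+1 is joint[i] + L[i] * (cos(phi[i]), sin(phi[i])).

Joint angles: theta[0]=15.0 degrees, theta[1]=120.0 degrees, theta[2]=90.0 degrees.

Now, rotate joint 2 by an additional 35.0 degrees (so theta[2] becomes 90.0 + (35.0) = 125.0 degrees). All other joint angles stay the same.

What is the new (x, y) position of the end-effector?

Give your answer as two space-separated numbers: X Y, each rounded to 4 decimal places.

joint[0] = (0.0000, 0.0000)  (base)
link 0: phi[0] = 15 = 15 deg
  cos(15 deg) = 0.9659, sin(15 deg) = 0.2588
  joint[1] = (0.0000, 0.0000) + 6.4 * (0.9659, 0.2588) = (0.0000 + 6.1819, 0.0000 + 1.6564) = (6.1819, 1.6564)
link 1: phi[1] = 15 + 120 = 135 deg
  cos(135 deg) = -0.7071, sin(135 deg) = 0.7071
  joint[2] = (6.1819, 1.6564) + 3.4 * (-0.7071, 0.7071) = (6.1819 + -2.4042, 1.6564 + 2.4042) = (3.7778, 4.0606)
link 2: phi[2] = 15 + 120 + 125 = 260 deg
  cos(260 deg) = -0.1736, sin(260 deg) = -0.9848
  joint[3] = (3.7778, 4.0606) + 11.7 * (-0.1736, -0.9848) = (3.7778 + -2.0317, 4.0606 + -11.5223) = (1.7461, -7.4616)
End effector: (1.7461, -7.4616)

Answer: 1.7461 -7.4616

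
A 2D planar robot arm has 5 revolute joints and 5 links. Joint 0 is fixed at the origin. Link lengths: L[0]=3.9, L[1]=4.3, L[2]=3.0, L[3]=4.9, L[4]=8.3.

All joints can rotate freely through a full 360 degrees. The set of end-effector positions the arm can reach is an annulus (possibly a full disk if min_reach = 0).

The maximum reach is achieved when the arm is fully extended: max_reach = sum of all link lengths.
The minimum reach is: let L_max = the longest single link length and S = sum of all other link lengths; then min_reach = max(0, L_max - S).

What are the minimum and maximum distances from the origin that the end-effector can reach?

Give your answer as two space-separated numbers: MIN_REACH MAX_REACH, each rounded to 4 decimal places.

Link lengths: [3.9, 4.3, 3.0, 4.9, 8.3]
max_reach = 3.9 + 4.3 + 3 + 4.9 + 8.3 = 24.4
L_max = max([3.9, 4.3, 3.0, 4.9, 8.3]) = 8.3
S (sum of others) = 24.4 - 8.3 = 16.1
min_reach = max(0, 8.3 - 16.1) = max(0, -7.8) = 0

Answer: 0.0000 24.4000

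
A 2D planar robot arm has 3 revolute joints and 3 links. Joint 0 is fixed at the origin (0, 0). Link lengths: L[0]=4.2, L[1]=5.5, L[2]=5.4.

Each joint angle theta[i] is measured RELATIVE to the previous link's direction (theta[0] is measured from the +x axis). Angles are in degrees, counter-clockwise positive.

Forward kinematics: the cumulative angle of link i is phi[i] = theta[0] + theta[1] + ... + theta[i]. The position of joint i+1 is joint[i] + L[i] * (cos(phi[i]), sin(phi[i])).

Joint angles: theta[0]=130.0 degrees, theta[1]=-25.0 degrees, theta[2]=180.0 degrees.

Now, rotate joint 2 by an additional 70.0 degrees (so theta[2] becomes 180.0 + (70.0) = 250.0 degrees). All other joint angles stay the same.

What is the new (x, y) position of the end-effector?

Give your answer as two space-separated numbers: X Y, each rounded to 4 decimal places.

joint[0] = (0.0000, 0.0000)  (base)
link 0: phi[0] = 130 = 130 deg
  cos(130 deg) = -0.6428, sin(130 deg) = 0.7660
  joint[1] = (0.0000, 0.0000) + 4.2 * (-0.6428, 0.7660) = (0.0000 + -2.6997, 0.0000 + 3.2174) = (-2.6997, 3.2174)
link 1: phi[1] = 130 + -25 = 105 deg
  cos(105 deg) = -0.2588, sin(105 deg) = 0.9659
  joint[2] = (-2.6997, 3.2174) + 5.5 * (-0.2588, 0.9659) = (-2.6997 + -1.4235, 3.2174 + 5.3126) = (-4.1232, 8.5300)
link 2: phi[2] = 130 + -25 + 250 = 355 deg
  cos(355 deg) = 0.9962, sin(355 deg) = -0.0872
  joint[3] = (-4.1232, 8.5300) + 5.4 * (0.9962, -0.0872) = (-4.1232 + 5.3795, 8.5300 + -0.4706) = (1.2562, 8.0593)
End effector: (1.2562, 8.0593)

Answer: 1.2562 8.0593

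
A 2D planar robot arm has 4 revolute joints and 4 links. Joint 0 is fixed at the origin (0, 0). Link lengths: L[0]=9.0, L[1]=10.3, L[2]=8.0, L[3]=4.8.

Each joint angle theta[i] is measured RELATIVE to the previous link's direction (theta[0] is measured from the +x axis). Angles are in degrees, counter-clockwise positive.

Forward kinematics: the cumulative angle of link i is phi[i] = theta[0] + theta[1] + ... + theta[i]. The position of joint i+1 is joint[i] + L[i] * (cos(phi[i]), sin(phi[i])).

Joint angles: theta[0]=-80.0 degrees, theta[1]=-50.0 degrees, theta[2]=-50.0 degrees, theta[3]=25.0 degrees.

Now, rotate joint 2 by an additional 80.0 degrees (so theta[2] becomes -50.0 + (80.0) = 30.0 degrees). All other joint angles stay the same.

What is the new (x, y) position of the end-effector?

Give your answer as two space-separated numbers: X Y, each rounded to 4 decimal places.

joint[0] = (0.0000, 0.0000)  (base)
link 0: phi[0] = -80 = -80 deg
  cos(-80 deg) = 0.1736, sin(-80 deg) = -0.9848
  joint[1] = (0.0000, 0.0000) + 9 * (0.1736, -0.9848) = (0.0000 + 1.5628, 0.0000 + -8.8633) = (1.5628, -8.8633)
link 1: phi[1] = -80 + -50 = -130 deg
  cos(-130 deg) = -0.6428, sin(-130 deg) = -0.7660
  joint[2] = (1.5628, -8.8633) + 10.3 * (-0.6428, -0.7660) = (1.5628 + -6.6207, -8.8633 + -7.8903) = (-5.0579, -16.7535)
link 2: phi[2] = -80 + -50 + 30 = -100 deg
  cos(-100 deg) = -0.1736, sin(-100 deg) = -0.9848
  joint[3] = (-5.0579, -16.7535) + 8 * (-0.1736, -0.9848) = (-5.0579 + -1.3892, -16.7535 + -7.8785) = (-6.4471, -24.6320)
link 3: phi[3] = -80 + -50 + 30 + 25 = -75 deg
  cos(-75 deg) = 0.2588, sin(-75 deg) = -0.9659
  joint[4] = (-6.4471, -24.6320) + 4.8 * (0.2588, -0.9659) = (-6.4471 + 1.2423, -24.6320 + -4.6364) = (-5.2047, -29.2684)
End effector: (-5.2047, -29.2684)

Answer: -5.2047 -29.2684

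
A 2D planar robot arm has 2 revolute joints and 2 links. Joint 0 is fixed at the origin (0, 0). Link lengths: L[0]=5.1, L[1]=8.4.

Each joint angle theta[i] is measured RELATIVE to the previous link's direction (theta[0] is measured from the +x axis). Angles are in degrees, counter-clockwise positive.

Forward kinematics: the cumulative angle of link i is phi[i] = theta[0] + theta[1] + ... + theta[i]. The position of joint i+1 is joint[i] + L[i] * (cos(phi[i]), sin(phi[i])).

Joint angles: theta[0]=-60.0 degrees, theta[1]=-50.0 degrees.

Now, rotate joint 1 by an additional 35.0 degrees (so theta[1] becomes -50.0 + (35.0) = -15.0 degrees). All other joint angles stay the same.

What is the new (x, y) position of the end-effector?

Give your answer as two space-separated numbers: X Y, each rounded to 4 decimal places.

joint[0] = (0.0000, 0.0000)  (base)
link 0: phi[0] = -60 = -60 deg
  cos(-60 deg) = 0.5000, sin(-60 deg) = -0.8660
  joint[1] = (0.0000, 0.0000) + 5.1 * (0.5000, -0.8660) = (0.0000 + 2.5500, 0.0000 + -4.4167) = (2.5500, -4.4167)
link 1: phi[1] = -60 + -15 = -75 deg
  cos(-75 deg) = 0.2588, sin(-75 deg) = -0.9659
  joint[2] = (2.5500, -4.4167) + 8.4 * (0.2588, -0.9659) = (2.5500 + 2.1741, -4.4167 + -8.1138) = (4.7241, -12.5305)
End effector: (4.7241, -12.5305)

Answer: 4.7241 -12.5305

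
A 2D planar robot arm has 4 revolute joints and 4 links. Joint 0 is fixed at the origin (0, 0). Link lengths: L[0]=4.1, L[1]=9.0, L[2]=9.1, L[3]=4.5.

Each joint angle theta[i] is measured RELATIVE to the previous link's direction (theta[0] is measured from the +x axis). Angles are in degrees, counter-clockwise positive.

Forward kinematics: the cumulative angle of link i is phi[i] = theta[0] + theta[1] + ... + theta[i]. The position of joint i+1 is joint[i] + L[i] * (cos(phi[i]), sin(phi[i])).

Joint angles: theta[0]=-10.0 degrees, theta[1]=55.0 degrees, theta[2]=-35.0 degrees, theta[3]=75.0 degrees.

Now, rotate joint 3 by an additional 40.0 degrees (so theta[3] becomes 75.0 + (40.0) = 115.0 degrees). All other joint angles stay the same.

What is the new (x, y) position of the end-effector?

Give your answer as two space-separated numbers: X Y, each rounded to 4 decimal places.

Answer: 16.7823 10.9184

Derivation:
joint[0] = (0.0000, 0.0000)  (base)
link 0: phi[0] = -10 = -10 deg
  cos(-10 deg) = 0.9848, sin(-10 deg) = -0.1736
  joint[1] = (0.0000, 0.0000) + 4.1 * (0.9848, -0.1736) = (0.0000 + 4.0377, 0.0000 + -0.7120) = (4.0377, -0.7120)
link 1: phi[1] = -10 + 55 = 45 deg
  cos(45 deg) = 0.7071, sin(45 deg) = 0.7071
  joint[2] = (4.0377, -0.7120) + 9 * (0.7071, 0.7071) = (4.0377 + 6.3640, -0.7120 + 6.3640) = (10.4017, 5.6520)
link 2: phi[2] = -10 + 55 + -35 = 10 deg
  cos(10 deg) = 0.9848, sin(10 deg) = 0.1736
  joint[3] = (10.4017, 5.6520) + 9.1 * (0.9848, 0.1736) = (10.4017 + 8.9618, 5.6520 + 1.5802) = (19.3634, 7.2322)
link 3: phi[3] = -10 + 55 + -35 + 115 = 125 deg
  cos(125 deg) = -0.5736, sin(125 deg) = 0.8192
  joint[4] = (19.3634, 7.2322) + 4.5 * (-0.5736, 0.8192) = (19.3634 + -2.5811, 7.2322 + 3.6862) = (16.7823, 10.9184)
End effector: (16.7823, 10.9184)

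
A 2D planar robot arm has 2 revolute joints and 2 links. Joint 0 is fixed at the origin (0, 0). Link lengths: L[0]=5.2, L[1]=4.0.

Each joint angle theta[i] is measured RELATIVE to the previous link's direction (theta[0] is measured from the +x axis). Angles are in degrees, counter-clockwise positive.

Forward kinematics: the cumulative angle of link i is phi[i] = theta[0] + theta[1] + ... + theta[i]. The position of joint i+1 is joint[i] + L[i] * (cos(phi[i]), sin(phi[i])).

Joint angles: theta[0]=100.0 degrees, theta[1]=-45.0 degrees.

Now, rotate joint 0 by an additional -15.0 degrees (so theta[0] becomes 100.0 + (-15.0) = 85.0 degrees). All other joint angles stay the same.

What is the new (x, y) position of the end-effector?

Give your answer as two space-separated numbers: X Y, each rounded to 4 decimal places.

Answer: 3.5174 7.7514

Derivation:
joint[0] = (0.0000, 0.0000)  (base)
link 0: phi[0] = 85 = 85 deg
  cos(85 deg) = 0.0872, sin(85 deg) = 0.9962
  joint[1] = (0.0000, 0.0000) + 5.2 * (0.0872, 0.9962) = (0.0000 + 0.4532, 0.0000 + 5.1802) = (0.4532, 5.1802)
link 1: phi[1] = 85 + -45 = 40 deg
  cos(40 deg) = 0.7660, sin(40 deg) = 0.6428
  joint[2] = (0.4532, 5.1802) + 4 * (0.7660, 0.6428) = (0.4532 + 3.0642, 5.1802 + 2.5712) = (3.5174, 7.7514)
End effector: (3.5174, 7.7514)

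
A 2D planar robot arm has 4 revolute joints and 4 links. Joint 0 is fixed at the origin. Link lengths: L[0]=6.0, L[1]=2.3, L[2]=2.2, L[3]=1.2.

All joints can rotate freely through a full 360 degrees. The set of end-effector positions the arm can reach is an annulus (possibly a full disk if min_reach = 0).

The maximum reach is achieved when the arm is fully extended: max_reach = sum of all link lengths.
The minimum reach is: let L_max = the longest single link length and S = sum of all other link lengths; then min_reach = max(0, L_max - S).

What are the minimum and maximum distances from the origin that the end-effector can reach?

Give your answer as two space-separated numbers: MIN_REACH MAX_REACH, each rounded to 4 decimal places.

Link lengths: [6.0, 2.3, 2.2, 1.2]
max_reach = 6 + 2.3 + 2.2 + 1.2 = 11.7
L_max = max([6.0, 2.3, 2.2, 1.2]) = 6
S (sum of others) = 11.7 - 6 = 5.7
min_reach = max(0, 6 - 5.7) = max(0, 0.3) = 0.3

Answer: 0.3000 11.7000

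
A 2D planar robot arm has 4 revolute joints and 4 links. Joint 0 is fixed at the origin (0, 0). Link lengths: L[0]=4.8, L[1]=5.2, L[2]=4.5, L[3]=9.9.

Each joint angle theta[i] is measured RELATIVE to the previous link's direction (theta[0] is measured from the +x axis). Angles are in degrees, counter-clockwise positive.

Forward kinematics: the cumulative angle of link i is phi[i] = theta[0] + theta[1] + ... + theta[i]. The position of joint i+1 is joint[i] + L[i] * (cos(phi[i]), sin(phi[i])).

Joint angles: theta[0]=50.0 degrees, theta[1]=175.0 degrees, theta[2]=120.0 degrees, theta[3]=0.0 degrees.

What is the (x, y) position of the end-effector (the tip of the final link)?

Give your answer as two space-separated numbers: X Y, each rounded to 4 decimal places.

Answer: 13.3178 -3.7269

Derivation:
joint[0] = (0.0000, 0.0000)  (base)
link 0: phi[0] = 50 = 50 deg
  cos(50 deg) = 0.6428, sin(50 deg) = 0.7660
  joint[1] = (0.0000, 0.0000) + 4.8 * (0.6428, 0.7660) = (0.0000 + 3.0854, 0.0000 + 3.6770) = (3.0854, 3.6770)
link 1: phi[1] = 50 + 175 = 225 deg
  cos(225 deg) = -0.7071, sin(225 deg) = -0.7071
  joint[2] = (3.0854, 3.6770) + 5.2 * (-0.7071, -0.7071) = (3.0854 + -3.6770, 3.6770 + -3.6770) = (-0.5916, 0.0001)
link 2: phi[2] = 50 + 175 + 120 = 345 deg
  cos(345 deg) = 0.9659, sin(345 deg) = -0.2588
  joint[3] = (-0.5916, 0.0001) + 4.5 * (0.9659, -0.2588) = (-0.5916 + 4.3467, 0.0001 + -1.1647) = (3.7551, -1.1646)
link 3: phi[3] = 50 + 175 + 120 + 0 = 345 deg
  cos(345 deg) = 0.9659, sin(345 deg) = -0.2588
  joint[4] = (3.7551, -1.1646) + 9.9 * (0.9659, -0.2588) = (3.7551 + 9.5627, -1.1646 + -2.5623) = (13.3178, -3.7269)
End effector: (13.3178, -3.7269)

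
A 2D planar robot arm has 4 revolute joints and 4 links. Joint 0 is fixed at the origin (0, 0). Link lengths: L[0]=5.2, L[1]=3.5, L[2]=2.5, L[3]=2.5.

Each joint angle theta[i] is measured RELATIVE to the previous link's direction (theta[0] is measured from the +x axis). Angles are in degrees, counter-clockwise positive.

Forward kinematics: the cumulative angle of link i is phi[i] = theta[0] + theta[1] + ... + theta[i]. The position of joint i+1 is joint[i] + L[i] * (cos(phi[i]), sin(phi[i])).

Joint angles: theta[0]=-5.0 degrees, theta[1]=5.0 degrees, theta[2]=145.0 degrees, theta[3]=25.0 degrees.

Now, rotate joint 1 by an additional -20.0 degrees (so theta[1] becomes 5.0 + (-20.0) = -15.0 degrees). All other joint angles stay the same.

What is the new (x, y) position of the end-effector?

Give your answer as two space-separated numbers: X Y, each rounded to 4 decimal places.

joint[0] = (0.0000, 0.0000)  (base)
link 0: phi[0] = -5 = -5 deg
  cos(-5 deg) = 0.9962, sin(-5 deg) = -0.0872
  joint[1] = (0.0000, 0.0000) + 5.2 * (0.9962, -0.0872) = (0.0000 + 5.1802, 0.0000 + -0.4532) = (5.1802, -0.4532)
link 1: phi[1] = -5 + -15 = -20 deg
  cos(-20 deg) = 0.9397, sin(-20 deg) = -0.3420
  joint[2] = (5.1802, -0.4532) + 3.5 * (0.9397, -0.3420) = (5.1802 + 3.2889, -0.4532 + -1.1971) = (8.4691, -1.6503)
link 2: phi[2] = -5 + -15 + 145 = 125 deg
  cos(125 deg) = -0.5736, sin(125 deg) = 0.8192
  joint[3] = (8.4691, -1.6503) + 2.5 * (-0.5736, 0.8192) = (8.4691 + -1.4339, -1.6503 + 2.0479) = (7.0352, 0.3976)
link 3: phi[3] = -5 + -15 + 145 + 25 = 150 deg
  cos(150 deg) = -0.8660, sin(150 deg) = 0.5000
  joint[4] = (7.0352, 0.3976) + 2.5 * (-0.8660, 0.5000) = (7.0352 + -2.1651, 0.3976 + 1.2500) = (4.8701, 1.6476)
End effector: (4.8701, 1.6476)

Answer: 4.8701 1.6476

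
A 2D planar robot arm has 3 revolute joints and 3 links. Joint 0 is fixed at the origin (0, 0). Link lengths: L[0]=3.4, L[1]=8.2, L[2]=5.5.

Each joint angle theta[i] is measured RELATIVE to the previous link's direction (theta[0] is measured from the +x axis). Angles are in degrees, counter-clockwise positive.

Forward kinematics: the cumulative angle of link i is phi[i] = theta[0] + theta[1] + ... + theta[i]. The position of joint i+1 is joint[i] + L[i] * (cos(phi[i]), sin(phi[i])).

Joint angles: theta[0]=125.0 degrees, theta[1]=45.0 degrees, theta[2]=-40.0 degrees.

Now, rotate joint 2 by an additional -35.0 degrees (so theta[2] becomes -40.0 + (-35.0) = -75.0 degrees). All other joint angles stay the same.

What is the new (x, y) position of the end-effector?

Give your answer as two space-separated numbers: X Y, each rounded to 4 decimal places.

Answer: -10.5049 9.6881

Derivation:
joint[0] = (0.0000, 0.0000)  (base)
link 0: phi[0] = 125 = 125 deg
  cos(125 deg) = -0.5736, sin(125 deg) = 0.8192
  joint[1] = (0.0000, 0.0000) + 3.4 * (-0.5736, 0.8192) = (0.0000 + -1.9502, 0.0000 + 2.7851) = (-1.9502, 2.7851)
link 1: phi[1] = 125 + 45 = 170 deg
  cos(170 deg) = -0.9848, sin(170 deg) = 0.1736
  joint[2] = (-1.9502, 2.7851) + 8.2 * (-0.9848, 0.1736) = (-1.9502 + -8.0754, 2.7851 + 1.4239) = (-10.0256, 4.2090)
link 2: phi[2] = 125 + 45 + -75 = 95 deg
  cos(95 deg) = -0.0872, sin(95 deg) = 0.9962
  joint[3] = (-10.0256, 4.2090) + 5.5 * (-0.0872, 0.9962) = (-10.0256 + -0.4794, 4.2090 + 5.4791) = (-10.5049, 9.6881)
End effector: (-10.5049, 9.6881)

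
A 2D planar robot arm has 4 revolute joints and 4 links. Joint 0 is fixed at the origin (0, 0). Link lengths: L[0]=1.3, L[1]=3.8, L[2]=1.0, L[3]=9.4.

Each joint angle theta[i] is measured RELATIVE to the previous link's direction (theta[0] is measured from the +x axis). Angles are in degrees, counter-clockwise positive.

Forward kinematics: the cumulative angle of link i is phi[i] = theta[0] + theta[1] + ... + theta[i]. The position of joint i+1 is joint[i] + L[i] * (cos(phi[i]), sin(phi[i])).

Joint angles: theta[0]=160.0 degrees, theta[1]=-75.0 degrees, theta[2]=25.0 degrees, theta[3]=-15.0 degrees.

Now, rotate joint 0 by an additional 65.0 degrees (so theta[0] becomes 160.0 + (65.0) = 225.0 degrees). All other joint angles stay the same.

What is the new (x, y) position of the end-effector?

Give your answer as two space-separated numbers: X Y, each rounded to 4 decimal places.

Answer: -14.0394 4.2829

Derivation:
joint[0] = (0.0000, 0.0000)  (base)
link 0: phi[0] = 225 = 225 deg
  cos(225 deg) = -0.7071, sin(225 deg) = -0.7071
  joint[1] = (0.0000, 0.0000) + 1.3 * (-0.7071, -0.7071) = (0.0000 + -0.9192, 0.0000 + -0.9192) = (-0.9192, -0.9192)
link 1: phi[1] = 225 + -75 = 150 deg
  cos(150 deg) = -0.8660, sin(150 deg) = 0.5000
  joint[2] = (-0.9192, -0.9192) + 3.8 * (-0.8660, 0.5000) = (-0.9192 + -3.2909, -0.9192 + 1.9000) = (-4.2101, 0.9808)
link 2: phi[2] = 225 + -75 + 25 = 175 deg
  cos(175 deg) = -0.9962, sin(175 deg) = 0.0872
  joint[3] = (-4.2101, 0.9808) + 1 * (-0.9962, 0.0872) = (-4.2101 + -0.9962, 0.9808 + 0.0872) = (-5.2063, 1.0679)
link 3: phi[3] = 225 + -75 + 25 + -15 = 160 deg
  cos(160 deg) = -0.9397, sin(160 deg) = 0.3420
  joint[4] = (-5.2063, 1.0679) + 9.4 * (-0.9397, 0.3420) = (-5.2063 + -8.8331, 1.0679 + 3.2150) = (-14.0394, 4.2829)
End effector: (-14.0394, 4.2829)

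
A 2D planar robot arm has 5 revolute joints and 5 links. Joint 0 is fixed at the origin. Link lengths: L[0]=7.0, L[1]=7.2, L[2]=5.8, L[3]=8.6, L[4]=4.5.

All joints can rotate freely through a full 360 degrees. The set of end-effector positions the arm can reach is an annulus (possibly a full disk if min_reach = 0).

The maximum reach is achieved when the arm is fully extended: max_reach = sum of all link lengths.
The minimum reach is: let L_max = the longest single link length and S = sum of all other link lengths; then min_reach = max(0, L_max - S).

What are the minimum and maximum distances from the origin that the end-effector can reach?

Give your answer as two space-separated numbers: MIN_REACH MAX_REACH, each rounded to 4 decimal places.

Link lengths: [7.0, 7.2, 5.8, 8.6, 4.5]
max_reach = 7 + 7.2 + 5.8 + 8.6 + 4.5 = 33.1
L_max = max([7.0, 7.2, 5.8, 8.6, 4.5]) = 8.6
S (sum of others) = 33.1 - 8.6 = 24.5
min_reach = max(0, 8.6 - 24.5) = max(0, -15.9) = 0

Answer: 0.0000 33.1000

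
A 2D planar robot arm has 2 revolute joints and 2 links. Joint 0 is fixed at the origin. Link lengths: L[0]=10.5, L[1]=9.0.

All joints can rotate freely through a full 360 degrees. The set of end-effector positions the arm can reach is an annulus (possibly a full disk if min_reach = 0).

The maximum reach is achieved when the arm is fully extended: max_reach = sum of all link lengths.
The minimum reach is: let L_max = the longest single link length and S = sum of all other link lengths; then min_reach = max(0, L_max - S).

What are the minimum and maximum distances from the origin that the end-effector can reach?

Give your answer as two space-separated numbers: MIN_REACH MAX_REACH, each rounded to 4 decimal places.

Answer: 1.5000 19.5000

Derivation:
Link lengths: [10.5, 9.0]
max_reach = 10.5 + 9 = 19.5
L_max = max([10.5, 9.0]) = 10.5
S (sum of others) = 19.5 - 10.5 = 9
min_reach = max(0, 10.5 - 9) = max(0, 1.5) = 1.5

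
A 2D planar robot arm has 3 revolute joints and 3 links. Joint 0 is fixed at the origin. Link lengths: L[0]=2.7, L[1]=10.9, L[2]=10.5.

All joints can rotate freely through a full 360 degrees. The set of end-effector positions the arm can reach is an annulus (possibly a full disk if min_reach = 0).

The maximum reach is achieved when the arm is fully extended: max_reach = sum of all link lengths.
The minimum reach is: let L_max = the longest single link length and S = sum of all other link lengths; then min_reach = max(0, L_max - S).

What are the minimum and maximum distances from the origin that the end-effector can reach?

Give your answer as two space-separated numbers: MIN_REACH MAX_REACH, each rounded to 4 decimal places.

Link lengths: [2.7, 10.9, 10.5]
max_reach = 2.7 + 10.9 + 10.5 = 24.1
L_max = max([2.7, 10.9, 10.5]) = 10.9
S (sum of others) = 24.1 - 10.9 = 13.2
min_reach = max(0, 10.9 - 13.2) = max(0, -2.3) = 0

Answer: 0.0000 24.1000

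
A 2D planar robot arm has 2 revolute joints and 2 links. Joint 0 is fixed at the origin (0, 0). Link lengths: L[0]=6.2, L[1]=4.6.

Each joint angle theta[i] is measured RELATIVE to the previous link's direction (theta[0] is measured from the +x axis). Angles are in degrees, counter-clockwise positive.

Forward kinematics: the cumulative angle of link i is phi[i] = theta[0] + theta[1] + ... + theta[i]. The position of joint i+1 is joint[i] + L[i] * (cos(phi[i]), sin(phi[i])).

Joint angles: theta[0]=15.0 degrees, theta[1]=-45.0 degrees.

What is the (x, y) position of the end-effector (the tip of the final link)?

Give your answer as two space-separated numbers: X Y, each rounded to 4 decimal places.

Answer: 9.9725 -0.6953

Derivation:
joint[0] = (0.0000, 0.0000)  (base)
link 0: phi[0] = 15 = 15 deg
  cos(15 deg) = 0.9659, sin(15 deg) = 0.2588
  joint[1] = (0.0000, 0.0000) + 6.2 * (0.9659, 0.2588) = (0.0000 + 5.9887, 0.0000 + 1.6047) = (5.9887, 1.6047)
link 1: phi[1] = 15 + -45 = -30 deg
  cos(-30 deg) = 0.8660, sin(-30 deg) = -0.5000
  joint[2] = (5.9887, 1.6047) + 4.6 * (0.8660, -0.5000) = (5.9887 + 3.9837, 1.6047 + -2.3000) = (9.9725, -0.6953)
End effector: (9.9725, -0.6953)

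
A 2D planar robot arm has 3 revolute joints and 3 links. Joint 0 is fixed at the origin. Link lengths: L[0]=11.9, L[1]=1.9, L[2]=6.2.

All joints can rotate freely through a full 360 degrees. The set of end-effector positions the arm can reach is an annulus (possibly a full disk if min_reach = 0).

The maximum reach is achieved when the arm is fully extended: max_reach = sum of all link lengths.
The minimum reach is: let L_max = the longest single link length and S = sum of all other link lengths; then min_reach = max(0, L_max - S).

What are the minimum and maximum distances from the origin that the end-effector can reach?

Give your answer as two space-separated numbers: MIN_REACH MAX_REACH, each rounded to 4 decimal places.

Link lengths: [11.9, 1.9, 6.2]
max_reach = 11.9 + 1.9 + 6.2 = 20
L_max = max([11.9, 1.9, 6.2]) = 11.9
S (sum of others) = 20 - 11.9 = 8.1
min_reach = max(0, 11.9 - 8.1) = max(0, 3.8) = 3.8

Answer: 3.8000 20.0000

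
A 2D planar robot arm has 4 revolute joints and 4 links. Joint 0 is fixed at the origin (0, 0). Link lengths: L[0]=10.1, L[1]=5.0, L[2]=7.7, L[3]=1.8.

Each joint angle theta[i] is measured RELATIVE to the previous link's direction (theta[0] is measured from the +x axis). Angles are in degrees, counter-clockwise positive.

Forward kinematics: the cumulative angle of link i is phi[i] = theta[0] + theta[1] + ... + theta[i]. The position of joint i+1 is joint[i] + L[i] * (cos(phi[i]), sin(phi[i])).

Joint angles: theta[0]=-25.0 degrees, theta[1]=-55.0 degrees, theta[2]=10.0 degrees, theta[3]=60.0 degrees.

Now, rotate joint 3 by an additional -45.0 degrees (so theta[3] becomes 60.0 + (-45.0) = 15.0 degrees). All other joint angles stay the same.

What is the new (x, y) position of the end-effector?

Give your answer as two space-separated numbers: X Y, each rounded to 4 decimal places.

Answer: 13.6879 -17.9026

Derivation:
joint[0] = (0.0000, 0.0000)  (base)
link 0: phi[0] = -25 = -25 deg
  cos(-25 deg) = 0.9063, sin(-25 deg) = -0.4226
  joint[1] = (0.0000, 0.0000) + 10.1 * (0.9063, -0.4226) = (0.0000 + 9.1537, 0.0000 + -4.2684) = (9.1537, -4.2684)
link 1: phi[1] = -25 + -55 = -80 deg
  cos(-80 deg) = 0.1736, sin(-80 deg) = -0.9848
  joint[2] = (9.1537, -4.2684) + 5 * (0.1736, -0.9848) = (9.1537 + 0.8682, -4.2684 + -4.9240) = (10.0219, -9.1925)
link 2: phi[2] = -25 + -55 + 10 = -70 deg
  cos(-70 deg) = 0.3420, sin(-70 deg) = -0.9397
  joint[3] = (10.0219, -9.1925) + 7.7 * (0.3420, -0.9397) = (10.0219 + 2.6336, -9.1925 + -7.2356) = (12.6555, -16.4281)
link 3: phi[3] = -25 + -55 + 10 + 15 = -55 deg
  cos(-55 deg) = 0.5736, sin(-55 deg) = -0.8192
  joint[4] = (12.6555, -16.4281) + 1.8 * (0.5736, -0.8192) = (12.6555 + 1.0324, -16.4281 + -1.4745) = (13.6879, -17.9026)
End effector: (13.6879, -17.9026)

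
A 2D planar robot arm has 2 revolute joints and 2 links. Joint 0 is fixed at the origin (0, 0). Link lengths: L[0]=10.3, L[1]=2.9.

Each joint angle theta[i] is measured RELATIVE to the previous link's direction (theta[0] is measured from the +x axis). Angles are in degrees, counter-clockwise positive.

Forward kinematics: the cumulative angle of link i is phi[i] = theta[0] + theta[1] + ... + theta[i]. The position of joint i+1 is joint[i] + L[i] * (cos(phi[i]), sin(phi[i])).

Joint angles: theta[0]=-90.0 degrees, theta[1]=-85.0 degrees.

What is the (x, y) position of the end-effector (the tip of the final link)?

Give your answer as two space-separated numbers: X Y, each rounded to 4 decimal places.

Answer: -2.8890 -10.5528

Derivation:
joint[0] = (0.0000, 0.0000)  (base)
link 0: phi[0] = -90 = -90 deg
  cos(-90 deg) = 0.0000, sin(-90 deg) = -1.0000
  joint[1] = (0.0000, 0.0000) + 10.3 * (0.0000, -1.0000) = (0.0000 + 0.0000, 0.0000 + -10.3000) = (0.0000, -10.3000)
link 1: phi[1] = -90 + -85 = -175 deg
  cos(-175 deg) = -0.9962, sin(-175 deg) = -0.0872
  joint[2] = (0.0000, -10.3000) + 2.9 * (-0.9962, -0.0872) = (0.0000 + -2.8890, -10.3000 + -0.2528) = (-2.8890, -10.5528)
End effector: (-2.8890, -10.5528)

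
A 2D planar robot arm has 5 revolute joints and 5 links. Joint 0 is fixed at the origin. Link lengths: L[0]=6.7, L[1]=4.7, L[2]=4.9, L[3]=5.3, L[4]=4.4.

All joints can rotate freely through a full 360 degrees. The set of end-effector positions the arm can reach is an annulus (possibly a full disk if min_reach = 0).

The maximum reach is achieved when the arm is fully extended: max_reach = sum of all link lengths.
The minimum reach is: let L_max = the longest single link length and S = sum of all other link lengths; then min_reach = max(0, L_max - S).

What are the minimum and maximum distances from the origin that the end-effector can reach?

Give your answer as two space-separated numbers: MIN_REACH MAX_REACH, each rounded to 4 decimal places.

Link lengths: [6.7, 4.7, 4.9, 5.3, 4.4]
max_reach = 6.7 + 4.7 + 4.9 + 5.3 + 4.4 = 26
L_max = max([6.7, 4.7, 4.9, 5.3, 4.4]) = 6.7
S (sum of others) = 26 - 6.7 = 19.3
min_reach = max(0, 6.7 - 19.3) = max(0, -12.6) = 0

Answer: 0.0000 26.0000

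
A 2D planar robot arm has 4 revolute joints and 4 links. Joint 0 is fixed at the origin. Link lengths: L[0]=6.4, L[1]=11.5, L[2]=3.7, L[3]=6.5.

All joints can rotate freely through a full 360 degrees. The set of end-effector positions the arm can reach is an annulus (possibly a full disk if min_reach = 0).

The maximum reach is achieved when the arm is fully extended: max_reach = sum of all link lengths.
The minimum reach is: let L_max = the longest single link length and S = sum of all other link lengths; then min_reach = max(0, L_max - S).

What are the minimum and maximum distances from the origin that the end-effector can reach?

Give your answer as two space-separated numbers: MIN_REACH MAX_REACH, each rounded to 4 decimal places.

Link lengths: [6.4, 11.5, 3.7, 6.5]
max_reach = 6.4 + 11.5 + 3.7 + 6.5 = 28.1
L_max = max([6.4, 11.5, 3.7, 6.5]) = 11.5
S (sum of others) = 28.1 - 11.5 = 16.6
min_reach = max(0, 11.5 - 16.6) = max(0, -5.1) = 0

Answer: 0.0000 28.1000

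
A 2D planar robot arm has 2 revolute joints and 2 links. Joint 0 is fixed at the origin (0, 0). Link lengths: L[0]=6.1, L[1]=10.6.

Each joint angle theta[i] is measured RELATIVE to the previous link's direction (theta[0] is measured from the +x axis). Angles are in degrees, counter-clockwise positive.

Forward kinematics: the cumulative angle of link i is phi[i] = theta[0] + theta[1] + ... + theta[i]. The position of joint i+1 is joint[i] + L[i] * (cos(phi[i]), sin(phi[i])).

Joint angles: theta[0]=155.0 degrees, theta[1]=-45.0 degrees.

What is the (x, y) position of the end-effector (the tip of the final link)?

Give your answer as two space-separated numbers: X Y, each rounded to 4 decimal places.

Answer: -9.1539 12.5387

Derivation:
joint[0] = (0.0000, 0.0000)  (base)
link 0: phi[0] = 155 = 155 deg
  cos(155 deg) = -0.9063, sin(155 deg) = 0.4226
  joint[1] = (0.0000, 0.0000) + 6.1 * (-0.9063, 0.4226) = (0.0000 + -5.5285, 0.0000 + 2.5780) = (-5.5285, 2.5780)
link 1: phi[1] = 155 + -45 = 110 deg
  cos(110 deg) = -0.3420, sin(110 deg) = 0.9397
  joint[2] = (-5.5285, 2.5780) + 10.6 * (-0.3420, 0.9397) = (-5.5285 + -3.6254, 2.5780 + 9.9607) = (-9.1539, 12.5387)
End effector: (-9.1539, 12.5387)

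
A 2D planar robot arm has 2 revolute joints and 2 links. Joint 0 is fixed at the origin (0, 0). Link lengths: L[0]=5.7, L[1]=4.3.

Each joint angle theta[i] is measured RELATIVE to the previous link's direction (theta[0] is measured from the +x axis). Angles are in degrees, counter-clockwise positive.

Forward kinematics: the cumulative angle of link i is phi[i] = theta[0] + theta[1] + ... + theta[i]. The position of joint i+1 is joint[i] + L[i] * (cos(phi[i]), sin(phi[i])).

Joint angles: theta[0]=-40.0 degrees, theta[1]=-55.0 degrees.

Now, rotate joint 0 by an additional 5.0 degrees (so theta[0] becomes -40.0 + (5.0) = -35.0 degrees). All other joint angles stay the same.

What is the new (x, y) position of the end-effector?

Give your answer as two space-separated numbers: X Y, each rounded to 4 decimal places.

joint[0] = (0.0000, 0.0000)  (base)
link 0: phi[0] = -35 = -35 deg
  cos(-35 deg) = 0.8192, sin(-35 deg) = -0.5736
  joint[1] = (0.0000, 0.0000) + 5.7 * (0.8192, -0.5736) = (0.0000 + 4.6692, 0.0000 + -3.2694) = (4.6692, -3.2694)
link 1: phi[1] = -35 + -55 = -90 deg
  cos(-90 deg) = 0.0000, sin(-90 deg) = -1.0000
  joint[2] = (4.6692, -3.2694) + 4.3 * (0.0000, -1.0000) = (4.6692 + 0.0000, -3.2694 + -4.3000) = (4.6692, -7.5694)
End effector: (4.6692, -7.5694)

Answer: 4.6692 -7.5694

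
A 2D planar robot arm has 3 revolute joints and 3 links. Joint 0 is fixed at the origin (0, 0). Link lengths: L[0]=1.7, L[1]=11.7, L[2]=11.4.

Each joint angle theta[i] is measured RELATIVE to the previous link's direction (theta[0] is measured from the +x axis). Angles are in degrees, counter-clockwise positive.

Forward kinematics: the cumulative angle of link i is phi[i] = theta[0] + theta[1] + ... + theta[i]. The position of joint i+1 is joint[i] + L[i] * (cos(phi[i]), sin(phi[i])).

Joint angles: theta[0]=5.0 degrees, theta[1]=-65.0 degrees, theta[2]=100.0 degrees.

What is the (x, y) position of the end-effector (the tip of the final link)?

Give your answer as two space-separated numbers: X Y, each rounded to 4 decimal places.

Answer: 16.2764 -2.6566

Derivation:
joint[0] = (0.0000, 0.0000)  (base)
link 0: phi[0] = 5 = 5 deg
  cos(5 deg) = 0.9962, sin(5 deg) = 0.0872
  joint[1] = (0.0000, 0.0000) + 1.7 * (0.9962, 0.0872) = (0.0000 + 1.6935, 0.0000 + 0.1482) = (1.6935, 0.1482)
link 1: phi[1] = 5 + -65 = -60 deg
  cos(-60 deg) = 0.5000, sin(-60 deg) = -0.8660
  joint[2] = (1.6935, 0.1482) + 11.7 * (0.5000, -0.8660) = (1.6935 + 5.8500, 0.1482 + -10.1325) = (7.5435, -9.9843)
link 2: phi[2] = 5 + -65 + 100 = 40 deg
  cos(40 deg) = 0.7660, sin(40 deg) = 0.6428
  joint[3] = (7.5435, -9.9843) + 11.4 * (0.7660, 0.6428) = (7.5435 + 8.7329, -9.9843 + 7.3278) = (16.2764, -2.6566)
End effector: (16.2764, -2.6566)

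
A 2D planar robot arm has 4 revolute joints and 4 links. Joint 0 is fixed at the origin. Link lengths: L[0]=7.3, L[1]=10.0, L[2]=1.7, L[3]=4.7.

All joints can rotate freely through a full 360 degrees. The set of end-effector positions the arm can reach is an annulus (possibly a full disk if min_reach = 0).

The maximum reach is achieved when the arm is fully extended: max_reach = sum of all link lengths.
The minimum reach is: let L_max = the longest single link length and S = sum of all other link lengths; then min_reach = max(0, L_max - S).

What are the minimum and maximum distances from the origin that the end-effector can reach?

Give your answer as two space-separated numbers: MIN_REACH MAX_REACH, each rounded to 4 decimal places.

Link lengths: [7.3, 10.0, 1.7, 4.7]
max_reach = 7.3 + 10 + 1.7 + 4.7 = 23.7
L_max = max([7.3, 10.0, 1.7, 4.7]) = 10
S (sum of others) = 23.7 - 10 = 13.7
min_reach = max(0, 10 - 13.7) = max(0, -3.7) = 0

Answer: 0.0000 23.7000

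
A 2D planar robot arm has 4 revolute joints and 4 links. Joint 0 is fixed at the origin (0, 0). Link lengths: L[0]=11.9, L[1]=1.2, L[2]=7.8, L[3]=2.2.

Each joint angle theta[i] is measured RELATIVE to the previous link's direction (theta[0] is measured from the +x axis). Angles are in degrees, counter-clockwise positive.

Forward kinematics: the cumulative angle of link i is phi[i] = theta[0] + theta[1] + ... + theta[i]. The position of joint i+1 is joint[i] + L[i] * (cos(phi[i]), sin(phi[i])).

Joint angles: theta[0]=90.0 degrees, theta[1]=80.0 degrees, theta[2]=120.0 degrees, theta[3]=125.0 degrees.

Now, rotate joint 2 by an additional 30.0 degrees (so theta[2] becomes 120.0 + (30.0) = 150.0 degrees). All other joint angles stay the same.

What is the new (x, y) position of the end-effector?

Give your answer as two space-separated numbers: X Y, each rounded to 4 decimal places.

joint[0] = (0.0000, 0.0000)  (base)
link 0: phi[0] = 90 = 90 deg
  cos(90 deg) = 0.0000, sin(90 deg) = 1.0000
  joint[1] = (0.0000, 0.0000) + 11.9 * (0.0000, 1.0000) = (0.0000 + 0.0000, 0.0000 + 11.9000) = (0.0000, 11.9000)
link 1: phi[1] = 90 + 80 = 170 deg
  cos(170 deg) = -0.9848, sin(170 deg) = 0.1736
  joint[2] = (0.0000, 11.9000) + 1.2 * (-0.9848, 0.1736) = (0.0000 + -1.1818, 11.9000 + 0.2084) = (-1.1818, 12.1084)
link 2: phi[2] = 90 + 80 + 150 = 320 deg
  cos(320 deg) = 0.7660, sin(320 deg) = -0.6428
  joint[3] = (-1.1818, 12.1084) + 7.8 * (0.7660, -0.6428) = (-1.1818 + 5.9751, 12.1084 + -5.0137) = (4.7934, 7.0946)
link 3: phi[3] = 90 + 80 + 150 + 125 = 445 deg
  cos(445 deg) = 0.0872, sin(445 deg) = 0.9962
  joint[4] = (4.7934, 7.0946) + 2.2 * (0.0872, 0.9962) = (4.7934 + 0.1917, 7.0946 + 2.1916) = (4.9851, 9.2863)
End effector: (4.9851, 9.2863)

Answer: 4.9851 9.2863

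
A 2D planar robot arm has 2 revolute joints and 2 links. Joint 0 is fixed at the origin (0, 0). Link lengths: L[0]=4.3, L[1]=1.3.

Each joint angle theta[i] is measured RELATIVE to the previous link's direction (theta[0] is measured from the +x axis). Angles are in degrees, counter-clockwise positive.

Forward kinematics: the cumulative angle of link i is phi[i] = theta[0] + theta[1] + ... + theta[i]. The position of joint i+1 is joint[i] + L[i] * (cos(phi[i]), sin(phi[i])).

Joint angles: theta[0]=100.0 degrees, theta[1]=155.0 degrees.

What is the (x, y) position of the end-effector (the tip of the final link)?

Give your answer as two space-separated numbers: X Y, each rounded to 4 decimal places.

Answer: -1.0832 2.9790

Derivation:
joint[0] = (0.0000, 0.0000)  (base)
link 0: phi[0] = 100 = 100 deg
  cos(100 deg) = -0.1736, sin(100 deg) = 0.9848
  joint[1] = (0.0000, 0.0000) + 4.3 * (-0.1736, 0.9848) = (0.0000 + -0.7467, 0.0000 + 4.2347) = (-0.7467, 4.2347)
link 1: phi[1] = 100 + 155 = 255 deg
  cos(255 deg) = -0.2588, sin(255 deg) = -0.9659
  joint[2] = (-0.7467, 4.2347) + 1.3 * (-0.2588, -0.9659) = (-0.7467 + -0.3365, 4.2347 + -1.2557) = (-1.0832, 2.9790)
End effector: (-1.0832, 2.9790)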